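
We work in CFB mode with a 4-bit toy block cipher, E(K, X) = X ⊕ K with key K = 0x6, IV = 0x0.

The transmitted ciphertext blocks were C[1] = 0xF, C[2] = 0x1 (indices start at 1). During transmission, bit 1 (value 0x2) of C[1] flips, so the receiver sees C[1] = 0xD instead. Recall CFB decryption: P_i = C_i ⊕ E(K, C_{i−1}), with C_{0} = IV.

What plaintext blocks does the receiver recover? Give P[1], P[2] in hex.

Only C[1] changed, to 0xD. In CFB, a change in C_i flips the same bit in P_i and garbles P_{i+1}. Decrypting the received ciphertext:
P[1]: E(K, 0x0) = 0x6; 0xD ⊕ 0x6 = 0xB.
P[2]: E(K, 0xD) = 0xB; 0x1 ⊕ 0xB = 0xA.
Blocks that differ from the original plaintext: P[1], P[2].

P[1] = 0xB, P[2] = 0xA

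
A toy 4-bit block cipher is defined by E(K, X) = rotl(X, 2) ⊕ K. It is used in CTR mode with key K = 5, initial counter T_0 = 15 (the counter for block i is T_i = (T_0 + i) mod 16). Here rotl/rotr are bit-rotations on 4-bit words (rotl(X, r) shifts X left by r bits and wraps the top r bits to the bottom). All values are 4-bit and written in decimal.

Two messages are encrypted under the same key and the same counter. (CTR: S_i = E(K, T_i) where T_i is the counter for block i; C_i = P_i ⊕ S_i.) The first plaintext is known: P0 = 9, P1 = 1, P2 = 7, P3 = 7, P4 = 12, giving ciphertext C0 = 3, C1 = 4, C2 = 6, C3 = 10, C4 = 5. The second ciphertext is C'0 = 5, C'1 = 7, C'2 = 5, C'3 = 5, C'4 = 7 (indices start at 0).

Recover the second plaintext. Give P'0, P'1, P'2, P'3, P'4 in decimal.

In CTR with a reused counter, both messages share the same keystream S_i, so C_i ⊕ C'_i = P_i ⊕ P'_i and thus P'_i = P_i ⊕ C_i ⊕ C'_i.
P'0: 9 ⊕ 3 ⊕ 5 = 15.
P'1: 1 ⊕ 4 ⊕ 7 = 2.
P'2: 7 ⊕ 6 ⊕ 5 = 4.
P'3: 7 ⊕ 10 ⊕ 5 = 8.
P'4: 12 ⊕ 5 ⊕ 7 = 14.

P'0 = 15, P'1 = 2, P'2 = 4, P'3 = 8, P'4 = 14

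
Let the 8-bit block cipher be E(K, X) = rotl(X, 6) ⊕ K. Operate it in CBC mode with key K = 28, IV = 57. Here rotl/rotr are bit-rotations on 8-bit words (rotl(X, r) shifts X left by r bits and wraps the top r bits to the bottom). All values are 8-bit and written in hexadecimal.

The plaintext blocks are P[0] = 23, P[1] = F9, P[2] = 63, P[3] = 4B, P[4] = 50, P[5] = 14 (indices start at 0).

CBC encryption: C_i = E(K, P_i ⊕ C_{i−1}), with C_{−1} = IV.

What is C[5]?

C[0]: P[0] ⊕ 57 = 74; E(K, 74) = 35.
C[1]: P[1] ⊕ 35 = CC; E(K, CC) = 1B.
C[2]: P[2] ⊕ 1B = 78; E(K, 78) = 36.
C[3]: P[3] ⊕ 36 = 7D; E(K, 7D) = 77.
C[4]: P[4] ⊕ 77 = 27; E(K, 27) = E1.
C[5]: P[5] ⊕ E1 = F5; E(K, F5) = 55.

C[5] = 55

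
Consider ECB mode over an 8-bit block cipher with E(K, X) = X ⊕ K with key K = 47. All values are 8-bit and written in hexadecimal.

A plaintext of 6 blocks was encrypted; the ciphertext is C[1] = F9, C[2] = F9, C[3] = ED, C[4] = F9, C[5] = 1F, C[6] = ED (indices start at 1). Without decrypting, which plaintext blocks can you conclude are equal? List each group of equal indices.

ECB encrypts each block independently with the same key, so equal ciphertext blocks imply equal plaintext blocks.
C[1] = C[2] = C[4] = F9, so P[1] = P[2] = P[4].
C[3] = C[6] = ED, so P[3] = P[6].

P[1] = P[2] = P[4]; P[3] = P[6]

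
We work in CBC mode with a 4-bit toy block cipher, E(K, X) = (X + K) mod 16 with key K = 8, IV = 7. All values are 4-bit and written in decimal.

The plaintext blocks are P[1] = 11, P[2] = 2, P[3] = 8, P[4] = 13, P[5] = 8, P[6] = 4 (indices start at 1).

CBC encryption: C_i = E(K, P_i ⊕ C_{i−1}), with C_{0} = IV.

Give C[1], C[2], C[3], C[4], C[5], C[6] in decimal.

C[1]: P[1] ⊕ 7 = 12; E(K, 12) = 4.
C[2]: P[2] ⊕ 4 = 6; E(K, 6) = 14.
C[3]: P[3] ⊕ 14 = 6; E(K, 6) = 14.
C[4]: P[4] ⊕ 14 = 3; E(K, 3) = 11.
C[5]: P[5] ⊕ 11 = 3; E(K, 3) = 11.
C[6]: P[6] ⊕ 11 = 15; E(K, 15) = 7.

C[1] = 4, C[2] = 14, C[3] = 14, C[4] = 11, C[5] = 11, C[6] = 7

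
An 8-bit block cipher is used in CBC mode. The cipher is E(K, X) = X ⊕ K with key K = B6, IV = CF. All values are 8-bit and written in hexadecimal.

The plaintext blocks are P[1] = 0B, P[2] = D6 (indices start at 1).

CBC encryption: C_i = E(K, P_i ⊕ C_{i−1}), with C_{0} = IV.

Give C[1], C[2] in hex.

C[1] = 72, C[2] = 12

C[1]: P[1] ⊕ CF = C4; E(K, C4) = 72.
C[2]: P[2] ⊕ 72 = A4; E(K, A4) = 12.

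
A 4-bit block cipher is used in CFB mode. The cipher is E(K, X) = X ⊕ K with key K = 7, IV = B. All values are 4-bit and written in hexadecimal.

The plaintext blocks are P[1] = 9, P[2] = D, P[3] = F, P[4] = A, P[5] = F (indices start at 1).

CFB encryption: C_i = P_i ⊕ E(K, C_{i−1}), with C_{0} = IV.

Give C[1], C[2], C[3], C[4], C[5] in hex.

C[1]: E(K, B) = C; 9 ⊕ C = 5.
C[2]: E(K, 5) = 2; D ⊕ 2 = F.
C[3]: E(K, F) = 8; F ⊕ 8 = 7.
C[4]: E(K, 7) = 0; A ⊕ 0 = A.
C[5]: E(K, A) = D; F ⊕ D = 2.

C[1] = 5, C[2] = F, C[3] = 7, C[4] = A, C[5] = 2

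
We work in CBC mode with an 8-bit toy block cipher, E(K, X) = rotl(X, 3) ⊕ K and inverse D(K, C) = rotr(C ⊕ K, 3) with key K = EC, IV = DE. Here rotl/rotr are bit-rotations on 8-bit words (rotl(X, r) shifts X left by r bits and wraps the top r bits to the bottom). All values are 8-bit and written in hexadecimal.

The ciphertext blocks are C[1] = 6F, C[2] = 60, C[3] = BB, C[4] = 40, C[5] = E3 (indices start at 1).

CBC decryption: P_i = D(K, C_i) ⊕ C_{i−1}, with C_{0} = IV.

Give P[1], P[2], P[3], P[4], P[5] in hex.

P[1] = AE, P[2] = FE, P[3] = 8A, P[4] = 2E, P[5] = A1

P[1]: D(K, 6F) = 70; 70 ⊕ DE = AE.
P[2]: D(K, 60) = 91; 91 ⊕ 6F = FE.
P[3]: D(K, BB) = EA; EA ⊕ 60 = 8A.
P[4]: D(K, 40) = 95; 95 ⊕ BB = 2E.
P[5]: D(K, E3) = E1; E1 ⊕ 40 = A1.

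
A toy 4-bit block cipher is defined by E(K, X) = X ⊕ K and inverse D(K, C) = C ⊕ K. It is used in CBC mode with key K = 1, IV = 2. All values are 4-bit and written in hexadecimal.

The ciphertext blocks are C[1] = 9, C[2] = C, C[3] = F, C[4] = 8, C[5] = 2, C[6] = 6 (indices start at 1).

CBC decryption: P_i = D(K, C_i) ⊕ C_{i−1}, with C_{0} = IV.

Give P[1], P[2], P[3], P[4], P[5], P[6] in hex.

P[1] = A, P[2] = 4, P[3] = 2, P[4] = 6, P[5] = B, P[6] = 5

P[1]: D(K, 9) = 8; 8 ⊕ 2 = A.
P[2]: D(K, C) = D; D ⊕ 9 = 4.
P[3]: D(K, F) = E; E ⊕ C = 2.
P[4]: D(K, 8) = 9; 9 ⊕ F = 6.
P[5]: D(K, 2) = 3; 3 ⊕ 8 = B.
P[6]: D(K, 6) = 7; 7 ⊕ 2 = 5.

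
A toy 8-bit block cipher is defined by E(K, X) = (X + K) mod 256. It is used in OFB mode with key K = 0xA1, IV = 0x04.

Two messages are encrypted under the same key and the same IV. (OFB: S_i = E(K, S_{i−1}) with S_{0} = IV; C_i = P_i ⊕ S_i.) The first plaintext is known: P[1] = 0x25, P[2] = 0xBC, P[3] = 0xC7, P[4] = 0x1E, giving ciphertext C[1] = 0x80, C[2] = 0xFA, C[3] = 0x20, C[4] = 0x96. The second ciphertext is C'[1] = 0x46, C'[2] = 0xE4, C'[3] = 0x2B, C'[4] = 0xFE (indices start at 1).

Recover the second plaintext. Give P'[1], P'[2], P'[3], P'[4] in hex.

In OFB with a reused IV, both messages share the same keystream S_i, so C_i ⊕ C'_i = P_i ⊕ P'_i and thus P'_i = P_i ⊕ C_i ⊕ C'_i.
P'[1]: 0x25 ⊕ 0x80 ⊕ 0x46 = 0xE3.
P'[2]: 0xBC ⊕ 0xFA ⊕ 0xE4 = 0xA2.
P'[3]: 0xC7 ⊕ 0x20 ⊕ 0x2B = 0xCC.
P'[4]: 0x1E ⊕ 0x96 ⊕ 0xFE = 0x76.

P'[1] = 0xE3, P'[2] = 0xA2, P'[3] = 0xCC, P'[4] = 0x76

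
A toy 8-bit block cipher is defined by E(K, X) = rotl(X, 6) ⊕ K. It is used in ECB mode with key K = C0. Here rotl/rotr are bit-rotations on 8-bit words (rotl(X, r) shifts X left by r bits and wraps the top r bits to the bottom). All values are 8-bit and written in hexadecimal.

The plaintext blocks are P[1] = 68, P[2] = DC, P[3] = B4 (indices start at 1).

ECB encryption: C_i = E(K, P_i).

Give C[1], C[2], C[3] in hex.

C[1]: E(K, 68) = DA.
C[2]: E(K, DC) = F7.
C[3]: E(K, B4) = ED.

C[1] = DA, C[2] = F7, C[3] = ED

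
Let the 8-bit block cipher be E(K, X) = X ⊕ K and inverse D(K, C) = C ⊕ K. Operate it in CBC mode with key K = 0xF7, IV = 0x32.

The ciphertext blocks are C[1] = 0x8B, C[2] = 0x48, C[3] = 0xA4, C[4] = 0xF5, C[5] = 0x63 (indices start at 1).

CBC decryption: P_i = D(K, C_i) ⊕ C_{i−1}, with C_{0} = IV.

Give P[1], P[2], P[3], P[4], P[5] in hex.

P[1] = 0x4E, P[2] = 0x34, P[3] = 0x1B, P[4] = 0xA6, P[5] = 0x61

P[1]: D(K, 0x8B) = 0x7C; 0x7C ⊕ 0x32 = 0x4E.
P[2]: D(K, 0x48) = 0xBF; 0xBF ⊕ 0x8B = 0x34.
P[3]: D(K, 0xA4) = 0x53; 0x53 ⊕ 0x48 = 0x1B.
P[4]: D(K, 0xF5) = 0x02; 0x02 ⊕ 0xA4 = 0xA6.
P[5]: D(K, 0x63) = 0x94; 0x94 ⊕ 0xF5 = 0x61.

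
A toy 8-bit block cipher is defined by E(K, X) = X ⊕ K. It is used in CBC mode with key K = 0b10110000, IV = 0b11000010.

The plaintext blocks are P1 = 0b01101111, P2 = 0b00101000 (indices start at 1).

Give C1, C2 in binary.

CBC encryption: C_i = E(K, P_i ⊕ C_{i−1}), with C_{0} = IV.
C1: P1 ⊕ 0b11000010 = 0b10101101; E(K, 0b10101101) = 0b00011101.
C2: P2 ⊕ 0b00011101 = 0b00110101; E(K, 0b00110101) = 0b10000101.

C1 = 0b00011101, C2 = 0b10000101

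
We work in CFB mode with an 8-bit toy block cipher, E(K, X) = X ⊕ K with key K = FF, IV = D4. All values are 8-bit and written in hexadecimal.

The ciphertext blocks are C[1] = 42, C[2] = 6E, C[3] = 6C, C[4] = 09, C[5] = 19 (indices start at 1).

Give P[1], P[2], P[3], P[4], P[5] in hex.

CFB decryption: P_i = C_i ⊕ E(K, C_{i−1}), with C_{0} = IV.
P[1]: E(K, D4) = 2B; 42 ⊕ 2B = 69.
P[2]: E(K, 42) = BD; 6E ⊕ BD = D3.
P[3]: E(K, 6E) = 91; 6C ⊕ 91 = FD.
P[4]: E(K, 6C) = 93; 09 ⊕ 93 = 9A.
P[5]: E(K, 09) = F6; 19 ⊕ F6 = EF.

P[1] = 69, P[2] = D3, P[3] = FD, P[4] = 9A, P[5] = EF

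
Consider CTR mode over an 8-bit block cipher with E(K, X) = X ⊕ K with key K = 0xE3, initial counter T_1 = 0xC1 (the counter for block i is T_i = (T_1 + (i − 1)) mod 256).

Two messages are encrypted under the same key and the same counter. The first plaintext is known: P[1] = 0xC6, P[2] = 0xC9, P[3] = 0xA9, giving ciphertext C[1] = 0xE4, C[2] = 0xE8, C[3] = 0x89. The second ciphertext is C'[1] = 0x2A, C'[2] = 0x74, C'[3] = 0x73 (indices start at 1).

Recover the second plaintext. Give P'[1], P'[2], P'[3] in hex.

P'[1] = 0x08, P'[2] = 0x55, P'[3] = 0x53

In CTR with a reused counter, both messages share the same keystream S_i, so C_i ⊕ C'_i = P_i ⊕ P'_i and thus P'_i = P_i ⊕ C_i ⊕ C'_i.
P'[1]: 0xC6 ⊕ 0xE4 ⊕ 0x2A = 0x08.
P'[2]: 0xC9 ⊕ 0xE8 ⊕ 0x74 = 0x55.
P'[3]: 0xA9 ⊕ 0x89 ⊕ 0x73 = 0x53.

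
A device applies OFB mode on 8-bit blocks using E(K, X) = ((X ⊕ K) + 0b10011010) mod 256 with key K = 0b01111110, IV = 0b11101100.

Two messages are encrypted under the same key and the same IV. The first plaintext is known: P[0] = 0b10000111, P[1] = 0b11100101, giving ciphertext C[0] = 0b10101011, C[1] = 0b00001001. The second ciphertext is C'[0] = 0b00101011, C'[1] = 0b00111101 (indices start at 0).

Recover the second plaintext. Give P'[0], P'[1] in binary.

P'[0] = 0b00000111, P'[1] = 0b11010001

In OFB with a reused IV, both messages share the same keystream S_i, so C_i ⊕ C'_i = P_i ⊕ P'_i and thus P'_i = P_i ⊕ C_i ⊕ C'_i.
P'[0]: 0b10000111 ⊕ 0b10101011 ⊕ 0b00101011 = 0b00000111.
P'[1]: 0b11100101 ⊕ 0b00001001 ⊕ 0b00111101 = 0b11010001.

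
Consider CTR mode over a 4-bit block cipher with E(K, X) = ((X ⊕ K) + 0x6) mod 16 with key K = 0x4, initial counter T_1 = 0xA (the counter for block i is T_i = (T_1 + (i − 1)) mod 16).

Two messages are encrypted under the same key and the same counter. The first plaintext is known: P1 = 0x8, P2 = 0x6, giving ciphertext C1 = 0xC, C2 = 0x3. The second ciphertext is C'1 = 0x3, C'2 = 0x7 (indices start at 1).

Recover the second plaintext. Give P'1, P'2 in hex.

In CTR with a reused counter, both messages share the same keystream S_i, so C_i ⊕ C'_i = P_i ⊕ P'_i and thus P'_i = P_i ⊕ C_i ⊕ C'_i.
P'1: 0x8 ⊕ 0xC ⊕ 0x3 = 0x7.
P'2: 0x6 ⊕ 0x3 ⊕ 0x7 = 0x2.

P'1 = 0x7, P'2 = 0x2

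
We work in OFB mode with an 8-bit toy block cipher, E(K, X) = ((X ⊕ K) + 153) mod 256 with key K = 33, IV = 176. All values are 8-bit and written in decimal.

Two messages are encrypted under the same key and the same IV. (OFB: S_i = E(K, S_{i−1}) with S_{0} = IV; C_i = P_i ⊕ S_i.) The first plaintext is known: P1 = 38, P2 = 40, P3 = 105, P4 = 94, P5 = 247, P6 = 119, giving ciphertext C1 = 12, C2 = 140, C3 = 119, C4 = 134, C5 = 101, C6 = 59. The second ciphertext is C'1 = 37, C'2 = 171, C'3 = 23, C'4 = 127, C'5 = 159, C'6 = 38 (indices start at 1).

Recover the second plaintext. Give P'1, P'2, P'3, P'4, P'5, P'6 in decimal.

In OFB with a reused IV, both messages share the same keystream S_i, so C_i ⊕ C'_i = P_i ⊕ P'_i and thus P'_i = P_i ⊕ C_i ⊕ C'_i.
P'1: 38 ⊕ 12 ⊕ 37 = 15.
P'2: 40 ⊕ 140 ⊕ 171 = 15.
P'3: 105 ⊕ 119 ⊕ 23 = 9.
P'4: 94 ⊕ 134 ⊕ 127 = 167.
P'5: 247 ⊕ 101 ⊕ 159 = 13.
P'6: 119 ⊕ 59 ⊕ 38 = 106.

P'1 = 15, P'2 = 15, P'3 = 9, P'4 = 167, P'5 = 13, P'6 = 106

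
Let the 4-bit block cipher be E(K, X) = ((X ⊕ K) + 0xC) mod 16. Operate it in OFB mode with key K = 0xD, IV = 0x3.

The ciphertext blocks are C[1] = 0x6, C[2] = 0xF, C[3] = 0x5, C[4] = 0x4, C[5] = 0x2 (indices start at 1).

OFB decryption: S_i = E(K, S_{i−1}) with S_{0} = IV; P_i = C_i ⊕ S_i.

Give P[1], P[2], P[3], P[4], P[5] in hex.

P[1]: S = E(K, 0x3) = 0xA; 0x6 ⊕ 0xA = 0xC.
P[2]: S = E(K, 0xA) = 0x3; 0xF ⊕ 0x3 = 0xC.
P[3]: S = E(K, 0x3) = 0xA; 0x5 ⊕ 0xA = 0xF.
P[4]: S = E(K, 0xA) = 0x3; 0x4 ⊕ 0x3 = 0x7.
P[5]: S = E(K, 0x3) = 0xA; 0x2 ⊕ 0xA = 0x8.

P[1] = 0xC, P[2] = 0xC, P[3] = 0xF, P[4] = 0x7, P[5] = 0x8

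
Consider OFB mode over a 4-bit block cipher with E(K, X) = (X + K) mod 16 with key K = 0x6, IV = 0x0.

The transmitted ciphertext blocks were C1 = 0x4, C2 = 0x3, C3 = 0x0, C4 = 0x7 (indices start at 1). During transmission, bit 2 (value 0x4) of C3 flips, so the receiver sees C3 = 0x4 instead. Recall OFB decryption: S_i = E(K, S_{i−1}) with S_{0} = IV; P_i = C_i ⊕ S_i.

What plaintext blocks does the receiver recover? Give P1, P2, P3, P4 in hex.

Only C3 changed, to 0x4. In OFB, a change in C_i flips the same bit in P_i only; the keystream is unaffected. Decrypting the received ciphertext:
P1: S = E(K, 0x0) = 0x6; 0x4 ⊕ 0x6 = 0x2.
P2: S = E(K, 0x6) = 0xC; 0x3 ⊕ 0xC = 0xF.
P3: S = E(K, 0xC) = 0x2; 0x4 ⊕ 0x2 = 0x6.
P4: S = E(K, 0x2) = 0x8; 0x7 ⊕ 0x8 = 0xF.
Blocks that differ from the original plaintext: P3.

P1 = 0x2, P2 = 0xF, P3 = 0x6, P4 = 0xF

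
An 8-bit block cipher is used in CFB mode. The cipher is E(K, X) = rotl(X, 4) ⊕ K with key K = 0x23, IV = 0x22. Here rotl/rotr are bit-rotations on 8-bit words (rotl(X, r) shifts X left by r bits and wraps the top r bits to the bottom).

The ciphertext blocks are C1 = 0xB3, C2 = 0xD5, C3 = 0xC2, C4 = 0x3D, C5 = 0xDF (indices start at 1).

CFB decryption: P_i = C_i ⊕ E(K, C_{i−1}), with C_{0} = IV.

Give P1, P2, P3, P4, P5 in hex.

P1: E(K, 0x22) = 0x01; 0xB3 ⊕ 0x01 = 0xB2.
P2: E(K, 0xB3) = 0x18; 0xD5 ⊕ 0x18 = 0xCD.
P3: E(K, 0xD5) = 0x7E; 0xC2 ⊕ 0x7E = 0xBC.
P4: E(K, 0xC2) = 0x0F; 0x3D ⊕ 0x0F = 0x32.
P5: E(K, 0x3D) = 0xF0; 0xDF ⊕ 0xF0 = 0x2F.

P1 = 0xB2, P2 = 0xCD, P3 = 0xBC, P4 = 0x32, P5 = 0x2F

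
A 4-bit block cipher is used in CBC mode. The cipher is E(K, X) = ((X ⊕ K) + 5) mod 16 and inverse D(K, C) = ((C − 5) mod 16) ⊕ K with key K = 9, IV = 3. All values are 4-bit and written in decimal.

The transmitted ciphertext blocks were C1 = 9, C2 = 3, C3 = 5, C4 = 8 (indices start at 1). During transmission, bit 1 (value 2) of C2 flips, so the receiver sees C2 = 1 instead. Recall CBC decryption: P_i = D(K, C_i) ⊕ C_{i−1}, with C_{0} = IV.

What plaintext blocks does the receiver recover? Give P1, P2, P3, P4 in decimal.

P1 = 14, P2 = 12, P3 = 8, P4 = 15

Only C2 changed, to 1. In CBC, a change in C_i garbles P_i and flips the same bit in P_{i+1}. Decrypting the received ciphertext:
P1: D(K, 9) = 13; 13 ⊕ 3 = 14.
P2: D(K, 1) = 5; 5 ⊕ 9 = 12.
P3: D(K, 5) = 9; 9 ⊕ 1 = 8.
P4: D(K, 8) = 10; 10 ⊕ 5 = 15.
Blocks that differ from the original plaintext: P2, P3.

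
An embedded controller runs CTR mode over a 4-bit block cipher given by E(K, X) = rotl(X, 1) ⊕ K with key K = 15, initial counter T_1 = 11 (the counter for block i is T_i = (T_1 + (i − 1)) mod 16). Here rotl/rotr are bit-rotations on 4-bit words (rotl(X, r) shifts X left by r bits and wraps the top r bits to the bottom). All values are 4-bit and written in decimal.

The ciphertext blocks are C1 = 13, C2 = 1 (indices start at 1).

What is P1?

P1 = 5

CTR decryption: S_i = E(K, T_i) where T_i is the counter for block i; P_i = C_i ⊕ S_i.
P1: T = 11, S = E(K, T) = 8; 13 ⊕ 8 = 5.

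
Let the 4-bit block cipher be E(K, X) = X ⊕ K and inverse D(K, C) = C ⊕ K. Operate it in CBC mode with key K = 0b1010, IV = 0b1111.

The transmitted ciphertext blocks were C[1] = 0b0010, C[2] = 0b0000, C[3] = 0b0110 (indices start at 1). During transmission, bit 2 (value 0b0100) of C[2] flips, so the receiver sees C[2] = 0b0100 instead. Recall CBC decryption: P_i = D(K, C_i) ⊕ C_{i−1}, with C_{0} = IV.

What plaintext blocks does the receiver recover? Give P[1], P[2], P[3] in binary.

P[1] = 0b0111, P[2] = 0b1100, P[3] = 0b1000

Only C[2] changed, to 0b0100. In CBC, a change in C_i garbles P_i and flips the same bit in P_{i+1}. Decrypting the received ciphertext:
P[1]: D(K, 0b0010) = 0b1000; 0b1000 ⊕ 0b1111 = 0b0111.
P[2]: D(K, 0b0100) = 0b1110; 0b1110 ⊕ 0b0010 = 0b1100.
P[3]: D(K, 0b0110) = 0b1100; 0b1100 ⊕ 0b0100 = 0b1000.
Blocks that differ from the original plaintext: P[2], P[3].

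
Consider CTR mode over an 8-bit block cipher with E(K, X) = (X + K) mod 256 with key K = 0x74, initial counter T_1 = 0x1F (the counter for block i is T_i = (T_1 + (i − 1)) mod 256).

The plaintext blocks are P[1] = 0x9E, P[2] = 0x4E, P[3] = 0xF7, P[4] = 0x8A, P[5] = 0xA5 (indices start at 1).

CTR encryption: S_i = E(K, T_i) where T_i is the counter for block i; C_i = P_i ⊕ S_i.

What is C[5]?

C[5] = 0x32

C[1]: T = 0x1F, S = E(K, T) = 0x93; 0x9E ⊕ 0x93 = 0x0D.
C[2]: T = 0x20, S = E(K, T) = 0x94; 0x4E ⊕ 0x94 = 0xDA.
C[3]: T = 0x21, S = E(K, T) = 0x95; 0xF7 ⊕ 0x95 = 0x62.
C[4]: T = 0x22, S = E(K, T) = 0x96; 0x8A ⊕ 0x96 = 0x1C.
C[5]: T = 0x23, S = E(K, T) = 0x97; 0xA5 ⊕ 0x97 = 0x32.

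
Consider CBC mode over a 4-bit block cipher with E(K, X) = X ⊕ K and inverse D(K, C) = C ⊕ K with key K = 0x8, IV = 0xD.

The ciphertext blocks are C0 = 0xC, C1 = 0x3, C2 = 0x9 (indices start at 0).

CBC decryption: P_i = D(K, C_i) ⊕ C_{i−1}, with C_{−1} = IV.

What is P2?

P2 = 0x2

P2: D(K, 0x9) = 0x1; 0x1 ⊕ 0x3 = 0x2.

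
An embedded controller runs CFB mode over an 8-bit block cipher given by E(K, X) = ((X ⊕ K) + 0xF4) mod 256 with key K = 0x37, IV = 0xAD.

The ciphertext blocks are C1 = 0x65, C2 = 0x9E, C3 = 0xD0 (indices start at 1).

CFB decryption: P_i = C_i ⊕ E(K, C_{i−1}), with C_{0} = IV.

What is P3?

P3: E(K, 0x9E) = 0x9D; 0xD0 ⊕ 0x9D = 0x4D.

P3 = 0x4D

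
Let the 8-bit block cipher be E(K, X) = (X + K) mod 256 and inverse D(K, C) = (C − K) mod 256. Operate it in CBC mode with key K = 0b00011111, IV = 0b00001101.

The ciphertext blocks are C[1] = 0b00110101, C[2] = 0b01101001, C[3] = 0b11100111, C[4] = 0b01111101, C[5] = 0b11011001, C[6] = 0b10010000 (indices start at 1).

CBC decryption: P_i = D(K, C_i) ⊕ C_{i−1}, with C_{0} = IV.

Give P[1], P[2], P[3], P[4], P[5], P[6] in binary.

P[1] = 0b00011011, P[2] = 0b01111111, P[3] = 0b10100001, P[4] = 0b10111001, P[5] = 0b11000111, P[6] = 0b10101000

P[1]: D(K, 0b00110101) = 0b00010110; 0b00010110 ⊕ 0b00001101 = 0b00011011.
P[2]: D(K, 0b01101001) = 0b01001010; 0b01001010 ⊕ 0b00110101 = 0b01111111.
P[3]: D(K, 0b11100111) = 0b11001000; 0b11001000 ⊕ 0b01101001 = 0b10100001.
P[4]: D(K, 0b01111101) = 0b01011110; 0b01011110 ⊕ 0b11100111 = 0b10111001.
P[5]: D(K, 0b11011001) = 0b10111010; 0b10111010 ⊕ 0b01111101 = 0b11000111.
P[6]: D(K, 0b10010000) = 0b01110001; 0b01110001 ⊕ 0b11011001 = 0b10101000.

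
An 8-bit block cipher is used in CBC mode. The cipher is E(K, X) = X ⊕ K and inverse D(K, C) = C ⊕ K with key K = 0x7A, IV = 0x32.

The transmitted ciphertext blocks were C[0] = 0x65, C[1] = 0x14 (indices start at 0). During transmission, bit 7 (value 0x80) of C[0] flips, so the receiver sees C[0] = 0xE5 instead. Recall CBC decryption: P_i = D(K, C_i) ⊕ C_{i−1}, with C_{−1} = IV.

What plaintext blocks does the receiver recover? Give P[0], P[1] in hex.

P[0] = 0xAD, P[1] = 0x8B

Only C[0] changed, to 0xE5. In CBC, a change in C_i garbles P_i and flips the same bit in P_{i+1}. Decrypting the received ciphertext:
P[0]: D(K, 0xE5) = 0x9F; 0x9F ⊕ 0x32 = 0xAD.
P[1]: D(K, 0x14) = 0x6E; 0x6E ⊕ 0xE5 = 0x8B.
Blocks that differ from the original plaintext: P[0], P[1].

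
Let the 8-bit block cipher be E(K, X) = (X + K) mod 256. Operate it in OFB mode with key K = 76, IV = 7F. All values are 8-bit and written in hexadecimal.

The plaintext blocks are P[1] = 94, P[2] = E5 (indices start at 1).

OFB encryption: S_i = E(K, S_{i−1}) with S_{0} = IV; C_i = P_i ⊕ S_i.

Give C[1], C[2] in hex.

C[1]: S = E(K, 7F) = F5; 94 ⊕ F5 = 61.
C[2]: S = E(K, F5) = 6B; E5 ⊕ 6B = 8E.

C[1] = 61, C[2] = 8E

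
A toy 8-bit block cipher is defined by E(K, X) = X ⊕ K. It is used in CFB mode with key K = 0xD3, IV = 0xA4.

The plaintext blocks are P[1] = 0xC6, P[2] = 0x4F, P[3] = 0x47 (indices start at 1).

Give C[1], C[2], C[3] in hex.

CFB encryption: C_i = P_i ⊕ E(K, C_{i−1}), with C_{0} = IV.
C[1]: E(K, 0xA4) = 0x77; 0xC6 ⊕ 0x77 = 0xB1.
C[2]: E(K, 0xB1) = 0x62; 0x4F ⊕ 0x62 = 0x2D.
C[3]: E(K, 0x2D) = 0xFE; 0x47 ⊕ 0xFE = 0xB9.

C[1] = 0xB1, C[2] = 0x2D, C[3] = 0xB9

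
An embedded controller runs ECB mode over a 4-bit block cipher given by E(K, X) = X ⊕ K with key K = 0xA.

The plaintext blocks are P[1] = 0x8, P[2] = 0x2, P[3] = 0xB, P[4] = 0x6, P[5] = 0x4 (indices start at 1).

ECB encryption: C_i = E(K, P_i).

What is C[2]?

C[2] = 0x8

C[2]: E(K, 0x2) = 0x8.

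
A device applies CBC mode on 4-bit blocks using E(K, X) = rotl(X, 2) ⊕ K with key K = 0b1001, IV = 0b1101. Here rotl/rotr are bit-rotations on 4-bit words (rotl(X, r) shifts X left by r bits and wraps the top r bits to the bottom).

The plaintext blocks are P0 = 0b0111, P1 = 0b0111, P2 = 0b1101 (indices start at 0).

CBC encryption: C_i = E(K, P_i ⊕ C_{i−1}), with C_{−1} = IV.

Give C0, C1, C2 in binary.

C0: P0 ⊕ 0b1101 = 0b1010; E(K, 0b1010) = 0b0011.
C1: P1 ⊕ 0b0011 = 0b0100; E(K, 0b0100) = 0b1000.
C2: P2 ⊕ 0b1000 = 0b0101; E(K, 0b0101) = 0b1100.

C0 = 0b0011, C1 = 0b1000, C2 = 0b1100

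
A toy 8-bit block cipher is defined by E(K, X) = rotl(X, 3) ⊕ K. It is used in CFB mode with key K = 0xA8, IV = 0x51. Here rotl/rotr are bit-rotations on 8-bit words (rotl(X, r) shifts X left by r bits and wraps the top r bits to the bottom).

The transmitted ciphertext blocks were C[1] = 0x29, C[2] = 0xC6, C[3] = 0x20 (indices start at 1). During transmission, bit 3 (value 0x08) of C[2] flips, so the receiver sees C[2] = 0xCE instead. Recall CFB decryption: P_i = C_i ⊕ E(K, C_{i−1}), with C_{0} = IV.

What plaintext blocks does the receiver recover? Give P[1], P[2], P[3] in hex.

Only C[2] changed, to 0xCE. In CFB, a change in C_i flips the same bit in P_i and garbles P_{i+1}. Decrypting the received ciphertext:
P[1]: E(K, 0x51) = 0x22; 0x29 ⊕ 0x22 = 0x0B.
P[2]: E(K, 0x29) = 0xE1; 0xCE ⊕ 0xE1 = 0x2F.
P[3]: E(K, 0xCE) = 0xDE; 0x20 ⊕ 0xDE = 0xFE.
Blocks that differ from the original plaintext: P[2], P[3].

P[1] = 0x0B, P[2] = 0x2F, P[3] = 0xFE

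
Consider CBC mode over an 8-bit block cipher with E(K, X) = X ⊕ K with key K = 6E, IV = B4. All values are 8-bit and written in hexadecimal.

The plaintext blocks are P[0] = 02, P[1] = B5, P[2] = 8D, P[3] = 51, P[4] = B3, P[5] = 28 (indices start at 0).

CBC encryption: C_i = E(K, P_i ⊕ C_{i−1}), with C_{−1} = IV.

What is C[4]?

C[4] = 02

C[0]: P[0] ⊕ B4 = B6; E(K, B6) = D8.
C[1]: P[1] ⊕ D8 = 6D; E(K, 6D) = 03.
C[2]: P[2] ⊕ 03 = 8E; E(K, 8E) = E0.
C[3]: P[3] ⊕ E0 = B1; E(K, B1) = DF.
C[4]: P[4] ⊕ DF = 6C; E(K, 6C) = 02.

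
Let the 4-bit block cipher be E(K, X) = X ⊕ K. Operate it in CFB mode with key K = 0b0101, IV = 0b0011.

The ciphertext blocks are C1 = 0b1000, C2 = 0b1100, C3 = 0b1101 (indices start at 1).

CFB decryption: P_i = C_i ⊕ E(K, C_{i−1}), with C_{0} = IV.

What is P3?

P3: E(K, 0b1100) = 0b1001; 0b1101 ⊕ 0b1001 = 0b0100.

P3 = 0b0100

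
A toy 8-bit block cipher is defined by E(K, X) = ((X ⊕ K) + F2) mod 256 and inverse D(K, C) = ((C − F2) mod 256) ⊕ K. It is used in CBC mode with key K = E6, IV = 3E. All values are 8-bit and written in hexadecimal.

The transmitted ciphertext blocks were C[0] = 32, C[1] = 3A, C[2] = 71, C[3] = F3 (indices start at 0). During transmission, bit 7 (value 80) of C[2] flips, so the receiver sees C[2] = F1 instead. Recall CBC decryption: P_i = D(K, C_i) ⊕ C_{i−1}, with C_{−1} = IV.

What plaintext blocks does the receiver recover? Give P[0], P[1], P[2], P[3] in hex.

Only C[2] changed, to F1. In CBC, a change in C_i garbles P_i and flips the same bit in P_{i+1}. Decrypting the received ciphertext:
P[0]: D(K, 32) = A6; A6 ⊕ 3E = 98.
P[1]: D(K, 3A) = AE; AE ⊕ 32 = 9C.
P[2]: D(K, F1) = 19; 19 ⊕ 3A = 23.
P[3]: D(K, F3) = E7; E7 ⊕ F1 = 16.
Blocks that differ from the original plaintext: P[2], P[3].

P[0] = 98, P[1] = 9C, P[2] = 23, P[3] = 16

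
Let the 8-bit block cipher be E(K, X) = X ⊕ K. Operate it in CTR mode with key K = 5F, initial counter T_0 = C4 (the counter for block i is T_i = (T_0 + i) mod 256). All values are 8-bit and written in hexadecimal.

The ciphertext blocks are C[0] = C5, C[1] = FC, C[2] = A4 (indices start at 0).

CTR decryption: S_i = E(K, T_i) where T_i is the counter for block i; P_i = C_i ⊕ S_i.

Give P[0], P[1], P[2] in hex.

P[0]: T = C4, S = E(K, T) = 9B; C5 ⊕ 9B = 5E.
P[1]: T = C5, S = E(K, T) = 9A; FC ⊕ 9A = 66.
P[2]: T = C6, S = E(K, T) = 99; A4 ⊕ 99 = 3D.

P[0] = 5E, P[1] = 66, P[2] = 3D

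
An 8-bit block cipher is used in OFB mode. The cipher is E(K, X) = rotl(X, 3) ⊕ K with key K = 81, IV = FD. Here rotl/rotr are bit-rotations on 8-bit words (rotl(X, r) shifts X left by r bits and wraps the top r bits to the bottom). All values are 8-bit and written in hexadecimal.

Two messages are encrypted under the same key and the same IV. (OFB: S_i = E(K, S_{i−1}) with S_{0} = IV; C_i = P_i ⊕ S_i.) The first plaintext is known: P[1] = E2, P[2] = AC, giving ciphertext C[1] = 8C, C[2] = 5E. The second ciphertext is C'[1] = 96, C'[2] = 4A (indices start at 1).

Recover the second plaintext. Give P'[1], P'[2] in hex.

P'[1] = F8, P'[2] = B8

In OFB with a reused IV, both messages share the same keystream S_i, so C_i ⊕ C'_i = P_i ⊕ P'_i and thus P'_i = P_i ⊕ C_i ⊕ C'_i.
P'[1]: E2 ⊕ 8C ⊕ 96 = F8.
P'[2]: AC ⊕ 5E ⊕ 4A = B8.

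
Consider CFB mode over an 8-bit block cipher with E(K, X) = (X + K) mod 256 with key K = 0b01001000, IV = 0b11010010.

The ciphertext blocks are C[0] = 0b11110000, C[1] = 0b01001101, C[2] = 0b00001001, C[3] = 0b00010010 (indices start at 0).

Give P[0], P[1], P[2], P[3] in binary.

P[0] = 0b11101010, P[1] = 0b01110101, P[2] = 0b10011100, P[3] = 0b01000011

CFB decryption: P_i = C_i ⊕ E(K, C_{i−1}), with C_{−1} = IV.
P[0]: E(K, 0b11010010) = 0b00011010; 0b11110000 ⊕ 0b00011010 = 0b11101010.
P[1]: E(K, 0b11110000) = 0b00111000; 0b01001101 ⊕ 0b00111000 = 0b01110101.
P[2]: E(K, 0b01001101) = 0b10010101; 0b00001001 ⊕ 0b10010101 = 0b10011100.
P[3]: E(K, 0b00001001) = 0b01010001; 0b00010010 ⊕ 0b01010001 = 0b01000011.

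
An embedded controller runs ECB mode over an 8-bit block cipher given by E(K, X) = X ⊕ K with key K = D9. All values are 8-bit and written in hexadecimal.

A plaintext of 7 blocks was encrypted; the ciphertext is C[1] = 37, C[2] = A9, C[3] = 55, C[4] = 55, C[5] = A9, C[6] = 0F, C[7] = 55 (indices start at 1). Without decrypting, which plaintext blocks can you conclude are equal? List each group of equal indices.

ECB encrypts each block independently with the same key, so equal ciphertext blocks imply equal plaintext blocks.
C[2] = C[5] = A9, so P[2] = P[5].
C[3] = C[4] = C[7] = 55, so P[3] = P[4] = P[7].

P[2] = P[5]; P[3] = P[4] = P[7]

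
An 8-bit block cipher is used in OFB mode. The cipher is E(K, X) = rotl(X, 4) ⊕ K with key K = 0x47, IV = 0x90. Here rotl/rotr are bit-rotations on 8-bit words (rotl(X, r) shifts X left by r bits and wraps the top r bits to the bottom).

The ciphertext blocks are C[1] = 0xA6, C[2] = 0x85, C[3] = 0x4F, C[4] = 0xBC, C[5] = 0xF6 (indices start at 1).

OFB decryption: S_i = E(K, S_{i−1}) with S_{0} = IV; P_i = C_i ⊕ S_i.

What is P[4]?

P[4] = 0x2C

P[1]: S = E(K, 0x90) = 0x4E; 0xA6 ⊕ 0x4E = 0xE8.
P[2]: S = E(K, 0x4E) = 0xA3; 0x85 ⊕ 0xA3 = 0x26.
P[3]: S = E(K, 0xA3) = 0x7D; 0x4F ⊕ 0x7D = 0x32.
P[4]: S = E(K, 0x7D) = 0x90; 0xBC ⊕ 0x90 = 0x2C.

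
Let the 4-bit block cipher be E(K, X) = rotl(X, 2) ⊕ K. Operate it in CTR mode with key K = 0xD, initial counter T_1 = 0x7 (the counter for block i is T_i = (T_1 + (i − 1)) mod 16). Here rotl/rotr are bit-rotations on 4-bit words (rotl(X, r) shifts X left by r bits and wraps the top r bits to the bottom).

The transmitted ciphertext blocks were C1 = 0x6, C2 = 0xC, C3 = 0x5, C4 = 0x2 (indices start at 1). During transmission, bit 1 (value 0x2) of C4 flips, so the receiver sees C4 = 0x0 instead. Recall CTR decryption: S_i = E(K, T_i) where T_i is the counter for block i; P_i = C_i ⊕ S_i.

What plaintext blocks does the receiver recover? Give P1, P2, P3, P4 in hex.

P1 = 0x6, P2 = 0x3, P3 = 0xE, P4 = 0x7

Only C4 changed, to 0x0. In CTR, a change in C_i flips the same bit in P_i only; the keystream is unaffected. Decrypting the received ciphertext:
P1: T = 0x7, S = E(K, T) = 0x0; 0x6 ⊕ 0x0 = 0x6.
P2: T = 0x8, S = E(K, T) = 0xF; 0xC ⊕ 0xF = 0x3.
P3: T = 0x9, S = E(K, T) = 0xB; 0x5 ⊕ 0xB = 0xE.
P4: T = 0xA, S = E(K, T) = 0x7; 0x0 ⊕ 0x7 = 0x7.
Blocks that differ from the original plaintext: P4.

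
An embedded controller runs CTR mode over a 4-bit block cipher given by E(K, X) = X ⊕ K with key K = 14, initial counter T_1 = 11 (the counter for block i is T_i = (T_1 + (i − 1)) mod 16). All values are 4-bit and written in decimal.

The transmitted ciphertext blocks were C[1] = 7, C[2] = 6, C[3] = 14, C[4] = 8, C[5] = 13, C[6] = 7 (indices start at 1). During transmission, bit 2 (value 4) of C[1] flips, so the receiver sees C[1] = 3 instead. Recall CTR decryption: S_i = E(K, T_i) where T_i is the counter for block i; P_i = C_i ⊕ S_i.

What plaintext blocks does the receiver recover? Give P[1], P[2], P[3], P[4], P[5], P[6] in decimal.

Only C[1] changed, to 3. In CTR, a change in C_i flips the same bit in P_i only; the keystream is unaffected. Decrypting the received ciphertext:
P[1]: T = 11, S = E(K, T) = 5; 3 ⊕ 5 = 6.
P[2]: T = 12, S = E(K, T) = 2; 6 ⊕ 2 = 4.
P[3]: T = 13, S = E(K, T) = 3; 14 ⊕ 3 = 13.
P[4]: T = 14, S = E(K, T) = 0; 8 ⊕ 0 = 8.
P[5]: T = 15, S = E(K, T) = 1; 13 ⊕ 1 = 12.
P[6]: T = 0, S = E(K, T) = 14; 7 ⊕ 14 = 9.
Blocks that differ from the original plaintext: P[1].

P[1] = 6, P[2] = 4, P[3] = 13, P[4] = 8, P[5] = 12, P[6] = 9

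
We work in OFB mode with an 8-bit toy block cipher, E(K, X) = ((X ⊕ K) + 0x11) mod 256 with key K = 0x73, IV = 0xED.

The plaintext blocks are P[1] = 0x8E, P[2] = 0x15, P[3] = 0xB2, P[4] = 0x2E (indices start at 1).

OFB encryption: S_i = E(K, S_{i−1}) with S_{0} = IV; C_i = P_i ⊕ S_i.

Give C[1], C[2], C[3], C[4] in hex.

C[1]: S = E(K, 0xED) = 0xAF; 0x8E ⊕ 0xAF = 0x21.
C[2]: S = E(K, 0xAF) = 0xED; 0x15 ⊕ 0xED = 0xF8.
C[3]: S = E(K, 0xED) = 0xAF; 0xB2 ⊕ 0xAF = 0x1D.
C[4]: S = E(K, 0xAF) = 0xED; 0x2E ⊕ 0xED = 0xC3.

C[1] = 0x21, C[2] = 0xF8, C[3] = 0x1D, C[4] = 0xC3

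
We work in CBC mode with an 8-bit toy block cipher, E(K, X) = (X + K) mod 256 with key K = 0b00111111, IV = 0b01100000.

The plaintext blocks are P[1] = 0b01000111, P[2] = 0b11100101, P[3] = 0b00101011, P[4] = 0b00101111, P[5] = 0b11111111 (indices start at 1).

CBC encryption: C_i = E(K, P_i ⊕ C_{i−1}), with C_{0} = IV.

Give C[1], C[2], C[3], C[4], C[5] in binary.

C[1]: P[1] ⊕ 0b01100000 = 0b00100111; E(K, 0b00100111) = 0b01100110.
C[2]: P[2] ⊕ 0b01100110 = 0b10000011; E(K, 0b10000011) = 0b11000010.
C[3]: P[3] ⊕ 0b11000010 = 0b11101001; E(K, 0b11101001) = 0b00101000.
C[4]: P[4] ⊕ 0b00101000 = 0b00000111; E(K, 0b00000111) = 0b01000110.
C[5]: P[5] ⊕ 0b01000110 = 0b10111001; E(K, 0b10111001) = 0b11111000.

C[1] = 0b01100110, C[2] = 0b11000010, C[3] = 0b00101000, C[4] = 0b01000110, C[5] = 0b11111000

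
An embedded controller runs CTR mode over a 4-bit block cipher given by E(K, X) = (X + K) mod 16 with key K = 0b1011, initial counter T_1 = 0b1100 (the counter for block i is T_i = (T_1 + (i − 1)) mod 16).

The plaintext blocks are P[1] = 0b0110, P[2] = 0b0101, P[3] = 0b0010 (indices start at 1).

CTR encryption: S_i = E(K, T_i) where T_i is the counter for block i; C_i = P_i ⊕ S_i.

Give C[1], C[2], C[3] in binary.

C[1] = 0b0001, C[2] = 0b1101, C[3] = 0b1011

C[1]: T = 0b1100, S = E(K, T) = 0b0111; 0b0110 ⊕ 0b0111 = 0b0001.
C[2]: T = 0b1101, S = E(K, T) = 0b1000; 0b0101 ⊕ 0b1000 = 0b1101.
C[3]: T = 0b1110, S = E(K, T) = 0b1001; 0b0010 ⊕ 0b1001 = 0b1011.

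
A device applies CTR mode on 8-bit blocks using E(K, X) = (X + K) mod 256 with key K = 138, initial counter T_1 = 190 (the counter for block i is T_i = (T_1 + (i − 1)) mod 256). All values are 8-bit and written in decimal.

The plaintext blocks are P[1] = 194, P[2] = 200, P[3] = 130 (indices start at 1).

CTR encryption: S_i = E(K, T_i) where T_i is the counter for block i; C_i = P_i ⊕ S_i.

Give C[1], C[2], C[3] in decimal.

C[1]: T = 190, S = E(K, T) = 72; 194 ⊕ 72 = 138.
C[2]: T = 191, S = E(K, T) = 73; 200 ⊕ 73 = 129.
C[3]: T = 192, S = E(K, T) = 74; 130 ⊕ 74 = 200.

C[1] = 138, C[2] = 129, C[3] = 200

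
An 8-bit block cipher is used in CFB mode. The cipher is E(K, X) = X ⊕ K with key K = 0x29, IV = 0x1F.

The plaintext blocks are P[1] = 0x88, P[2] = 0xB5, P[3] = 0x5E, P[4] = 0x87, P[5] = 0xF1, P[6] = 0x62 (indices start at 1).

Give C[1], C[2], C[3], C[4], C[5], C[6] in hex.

CFB encryption: C_i = P_i ⊕ E(K, C_{i−1}), with C_{0} = IV.
C[1]: E(K, 0x1F) = 0x36; 0x88 ⊕ 0x36 = 0xBE.
C[2]: E(K, 0xBE) = 0x97; 0xB5 ⊕ 0x97 = 0x22.
C[3]: E(K, 0x22) = 0x0B; 0x5E ⊕ 0x0B = 0x55.
C[4]: E(K, 0x55) = 0x7C; 0x87 ⊕ 0x7C = 0xFB.
C[5]: E(K, 0xFB) = 0xD2; 0xF1 ⊕ 0xD2 = 0x23.
C[6]: E(K, 0x23) = 0x0A; 0x62 ⊕ 0x0A = 0x68.

C[1] = 0xBE, C[2] = 0x22, C[3] = 0x55, C[4] = 0xFB, C[5] = 0x23, C[6] = 0x68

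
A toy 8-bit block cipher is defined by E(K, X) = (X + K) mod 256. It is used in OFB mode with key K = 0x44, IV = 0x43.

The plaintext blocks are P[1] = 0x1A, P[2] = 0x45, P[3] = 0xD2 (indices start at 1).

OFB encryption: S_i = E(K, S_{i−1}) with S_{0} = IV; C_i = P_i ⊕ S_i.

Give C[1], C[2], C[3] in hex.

C[1] = 0x9D, C[2] = 0x8E, C[3] = 0xDD

C[1]: S = E(K, 0x43) = 0x87; 0x1A ⊕ 0x87 = 0x9D.
C[2]: S = E(K, 0x87) = 0xCB; 0x45 ⊕ 0xCB = 0x8E.
C[3]: S = E(K, 0xCB) = 0x0F; 0xD2 ⊕ 0x0F = 0xDD.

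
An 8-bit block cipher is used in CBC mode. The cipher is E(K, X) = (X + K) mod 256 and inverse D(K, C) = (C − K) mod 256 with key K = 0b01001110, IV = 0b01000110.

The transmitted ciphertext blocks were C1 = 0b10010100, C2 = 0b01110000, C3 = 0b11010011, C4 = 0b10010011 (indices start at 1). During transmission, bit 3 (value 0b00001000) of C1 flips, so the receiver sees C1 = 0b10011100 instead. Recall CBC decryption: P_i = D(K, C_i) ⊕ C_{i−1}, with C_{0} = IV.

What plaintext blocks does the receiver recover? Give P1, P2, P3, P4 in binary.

P1 = 0b00001000, P2 = 0b10111110, P3 = 0b11110101, P4 = 0b10010110

Only C1 changed, to 0b10011100. In CBC, a change in C_i garbles P_i and flips the same bit in P_{i+1}. Decrypting the received ciphertext:
P1: D(K, 0b10011100) = 0b01001110; 0b01001110 ⊕ 0b01000110 = 0b00001000.
P2: D(K, 0b01110000) = 0b00100010; 0b00100010 ⊕ 0b10011100 = 0b10111110.
P3: D(K, 0b11010011) = 0b10000101; 0b10000101 ⊕ 0b01110000 = 0b11110101.
P4: D(K, 0b10010011) = 0b01000101; 0b01000101 ⊕ 0b11010011 = 0b10010110.
Blocks that differ from the original plaintext: P1, P2.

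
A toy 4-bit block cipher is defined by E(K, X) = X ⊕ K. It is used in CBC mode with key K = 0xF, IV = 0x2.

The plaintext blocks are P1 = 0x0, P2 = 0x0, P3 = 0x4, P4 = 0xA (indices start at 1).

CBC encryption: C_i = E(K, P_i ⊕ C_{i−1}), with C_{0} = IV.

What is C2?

C1: P1 ⊕ 0x2 = 0x2; E(K, 0x2) = 0xD.
C2: P2 ⊕ 0xD = 0xD; E(K, 0xD) = 0x2.

C2 = 0x2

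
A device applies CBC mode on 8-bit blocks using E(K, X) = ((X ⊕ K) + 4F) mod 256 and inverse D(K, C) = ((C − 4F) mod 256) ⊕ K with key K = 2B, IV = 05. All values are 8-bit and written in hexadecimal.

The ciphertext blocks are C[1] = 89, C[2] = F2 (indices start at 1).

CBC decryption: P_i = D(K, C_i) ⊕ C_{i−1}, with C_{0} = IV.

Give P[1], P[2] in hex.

P[1]: D(K, 89) = 11; 11 ⊕ 05 = 14.
P[2]: D(K, F2) = 88; 88 ⊕ 89 = 01.

P[1] = 14, P[2] = 01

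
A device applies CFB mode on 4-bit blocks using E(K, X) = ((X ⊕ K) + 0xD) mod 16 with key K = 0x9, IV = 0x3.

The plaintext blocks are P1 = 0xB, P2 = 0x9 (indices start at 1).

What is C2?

CFB encryption: C_i = P_i ⊕ E(K, C_{i−1}), with C_{0} = IV.
C1: E(K, 0x3) = 0x7; 0xB ⊕ 0x7 = 0xC.
C2: E(K, 0xC) = 0x2; 0x9 ⊕ 0x2 = 0xB.

C2 = 0xB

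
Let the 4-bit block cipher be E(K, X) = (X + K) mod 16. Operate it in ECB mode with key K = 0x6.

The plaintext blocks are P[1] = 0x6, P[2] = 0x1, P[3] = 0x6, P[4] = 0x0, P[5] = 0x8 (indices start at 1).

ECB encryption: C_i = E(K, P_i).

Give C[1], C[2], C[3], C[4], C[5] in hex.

C[1]: E(K, 0x6) = 0xC.
C[2]: E(K, 0x1) = 0x7.
C[3]: E(K, 0x6) = 0xC.
C[4]: E(K, 0x0) = 0x6.
C[5]: E(K, 0x8) = 0xE.

C[1] = 0xC, C[2] = 0x7, C[3] = 0xC, C[4] = 0x6, C[5] = 0xE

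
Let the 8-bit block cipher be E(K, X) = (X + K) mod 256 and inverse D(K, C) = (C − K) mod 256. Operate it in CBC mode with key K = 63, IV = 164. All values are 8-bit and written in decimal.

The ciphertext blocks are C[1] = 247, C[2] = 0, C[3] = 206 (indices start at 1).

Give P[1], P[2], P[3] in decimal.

P[1] = 28, P[2] = 54, P[3] = 143

CBC decryption: P_i = D(K, C_i) ⊕ C_{i−1}, with C_{0} = IV.
P[1]: D(K, 247) = 184; 184 ⊕ 164 = 28.
P[2]: D(K, 0) = 193; 193 ⊕ 247 = 54.
P[3]: D(K, 206) = 143; 143 ⊕ 0 = 143.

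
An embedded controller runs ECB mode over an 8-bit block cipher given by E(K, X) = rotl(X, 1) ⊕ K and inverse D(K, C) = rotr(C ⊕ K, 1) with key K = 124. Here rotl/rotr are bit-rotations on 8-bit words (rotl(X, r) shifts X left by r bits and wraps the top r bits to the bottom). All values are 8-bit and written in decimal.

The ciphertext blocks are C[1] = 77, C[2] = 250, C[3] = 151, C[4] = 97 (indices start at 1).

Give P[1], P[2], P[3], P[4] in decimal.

P[1] = 152, P[2] = 67, P[3] = 245, P[4] = 142

ECB decryption: P_i = D(K, C_i).
P[1]: D(K, 77) = 152.
P[2]: D(K, 250) = 67.
P[3]: D(K, 151) = 245.
P[4]: D(K, 97) = 142.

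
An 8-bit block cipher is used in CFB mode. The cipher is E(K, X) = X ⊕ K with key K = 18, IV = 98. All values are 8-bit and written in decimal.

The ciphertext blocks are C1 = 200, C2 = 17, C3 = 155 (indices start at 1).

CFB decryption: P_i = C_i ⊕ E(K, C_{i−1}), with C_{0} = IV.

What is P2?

P2 = 203

P2: E(K, 200) = 218; 17 ⊕ 218 = 203.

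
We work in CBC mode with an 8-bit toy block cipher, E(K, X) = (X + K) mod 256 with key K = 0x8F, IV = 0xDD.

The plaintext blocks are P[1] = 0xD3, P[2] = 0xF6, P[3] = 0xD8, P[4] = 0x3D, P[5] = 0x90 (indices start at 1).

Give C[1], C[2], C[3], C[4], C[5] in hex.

CBC encryption: C_i = E(K, P_i ⊕ C_{i−1}), with C_{0} = IV.
C[1]: P[1] ⊕ 0xDD = 0x0E; E(K, 0x0E) = 0x9D.
C[2]: P[2] ⊕ 0x9D = 0x6B; E(K, 0x6B) = 0xFA.
C[3]: P[3] ⊕ 0xFA = 0x22; E(K, 0x22) = 0xB1.
C[4]: P[4] ⊕ 0xB1 = 0x8C; E(K, 0x8C) = 0x1B.
C[5]: P[5] ⊕ 0x1B = 0x8B; E(K, 0x8B) = 0x1A.

C[1] = 0x9D, C[2] = 0xFA, C[3] = 0xB1, C[4] = 0x1B, C[5] = 0x1A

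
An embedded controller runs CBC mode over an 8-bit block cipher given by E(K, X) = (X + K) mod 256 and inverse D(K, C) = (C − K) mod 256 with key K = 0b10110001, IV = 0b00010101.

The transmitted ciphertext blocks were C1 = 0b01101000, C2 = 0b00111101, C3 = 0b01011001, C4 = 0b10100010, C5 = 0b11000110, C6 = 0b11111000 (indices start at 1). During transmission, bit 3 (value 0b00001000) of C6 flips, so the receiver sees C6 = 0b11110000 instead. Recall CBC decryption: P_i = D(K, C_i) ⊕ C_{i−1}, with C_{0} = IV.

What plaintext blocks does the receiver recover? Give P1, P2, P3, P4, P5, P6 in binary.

P1 = 0b10100010, P2 = 0b11100100, P3 = 0b10010101, P4 = 0b10101000, P5 = 0b10110111, P6 = 0b11111001

Only C6 changed, to 0b11110000. In CBC, a change in C_i garbles P_i and flips the same bit in P_{i+1}. Decrypting the received ciphertext:
P1: D(K, 0b01101000) = 0b10110111; 0b10110111 ⊕ 0b00010101 = 0b10100010.
P2: D(K, 0b00111101) = 0b10001100; 0b10001100 ⊕ 0b01101000 = 0b11100100.
P3: D(K, 0b01011001) = 0b10101000; 0b10101000 ⊕ 0b00111101 = 0b10010101.
P4: D(K, 0b10100010) = 0b11110001; 0b11110001 ⊕ 0b01011001 = 0b10101000.
P5: D(K, 0b11000110) = 0b00010101; 0b00010101 ⊕ 0b10100010 = 0b10110111.
P6: D(K, 0b11110000) = 0b00111111; 0b00111111 ⊕ 0b11000110 = 0b11111001.
Blocks that differ from the original plaintext: P6.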